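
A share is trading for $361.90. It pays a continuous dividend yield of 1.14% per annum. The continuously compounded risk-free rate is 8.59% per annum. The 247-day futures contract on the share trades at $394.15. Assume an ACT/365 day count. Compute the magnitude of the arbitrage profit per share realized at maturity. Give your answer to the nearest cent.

Fair futures: F* = S·e^(carry·T), with carry = (r − q) = 0.0859 − 0.0114 = 0.0745
F* = 361.90 · e^(0.0745 × 247/365) = 361.90 · e^0.050415 = 361.90 × 1.051707 = $380.6128
Market $394.15 > fair $380.6128: forward overpriced → cash-and-carry (buy spot, short the forward).
At maturity, profit = |F_mkt − F*| = |394.15 − 380.6128| = $13.54 per share

$13.54 per share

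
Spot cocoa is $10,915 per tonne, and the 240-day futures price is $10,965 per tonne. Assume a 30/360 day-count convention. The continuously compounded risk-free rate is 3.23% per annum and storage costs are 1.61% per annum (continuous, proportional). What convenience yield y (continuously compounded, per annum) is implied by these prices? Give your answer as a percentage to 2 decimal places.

F = S·e^((r+u−y)T) ⇒ (r+u−y) = ln(F/S)/T
ln(10965/10915) = 0.004570; /T ⇒ 0.006855
y = r + u − ln(F/S)/T = 0.0323 + 0.0161 − 0.006855 = 0.041545
y = 4.15%

4.15%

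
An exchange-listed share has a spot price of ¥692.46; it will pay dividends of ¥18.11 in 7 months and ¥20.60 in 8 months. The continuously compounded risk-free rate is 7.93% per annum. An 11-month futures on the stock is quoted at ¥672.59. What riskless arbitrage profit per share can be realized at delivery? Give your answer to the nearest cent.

PV(dividends) I = 18.11·e^(−0.0793·7/12) + 20.60·e^(−0.0793·8/12) = 36.8306
Fair futures F* = (S − I)·e^(rT) = (692.46 − 36.8306)·e^0.072692 = 655.6294 × 1.075399 = 705.0632
Market ¥672.59 < fair 705.0632: forward underpriced → reverse cash-and-carry (short the stock, invest proceeds at r, pay the dividends, go long the forward).
Profit at T = |F_mkt − F*| = |672.59 − 705.0632| = ¥32.47 per share

¥32.47 per share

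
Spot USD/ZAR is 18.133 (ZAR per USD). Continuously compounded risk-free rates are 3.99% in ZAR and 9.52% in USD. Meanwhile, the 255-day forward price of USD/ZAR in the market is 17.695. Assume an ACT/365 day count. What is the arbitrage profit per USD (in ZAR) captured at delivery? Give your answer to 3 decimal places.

Fair forward: F* = S·e^(carry·T), with carry = (r_ZAR − r_USD) = 0.0399 − 0.0952 = -0.0553
F* = 18.133 · e^(-0.0553 × 255/365) = 18.133 · e^-0.038634 = 18.133 × 0.962103 = 17.4458
Market 17.695 > fair 17.4458: forward overpriced → cash-and-carry (buy spot, short the forward).
At maturity, profit = |F_mkt − F*| = |17.695 − 17.4458| = 0.249 per USD (in ZAR)

0.249 per USD (in ZAR)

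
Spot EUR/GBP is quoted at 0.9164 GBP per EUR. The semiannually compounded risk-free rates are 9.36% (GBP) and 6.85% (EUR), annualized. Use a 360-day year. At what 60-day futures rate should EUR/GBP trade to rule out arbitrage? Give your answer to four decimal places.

By covered interest parity, F = S · (1+r_GBP/2)^(2T) / (1+r_EUR/2)^(2T)
= 0.9164 × 1.015363 / 1.011289 = 0.9164 × 1.004029
F = 0.9201 GBP per EUR

0.9201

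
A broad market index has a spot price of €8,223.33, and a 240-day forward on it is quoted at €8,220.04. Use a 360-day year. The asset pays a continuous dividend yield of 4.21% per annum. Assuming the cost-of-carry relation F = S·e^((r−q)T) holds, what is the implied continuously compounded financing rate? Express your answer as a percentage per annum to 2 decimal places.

4.15%

From F = S·e^((r−q)T): (r − q) = ln(F/S)/T
ln(8220.04/8223.33) = ln(0.999600) = -0.000400
(r − q) = -0.000400 / (240/360) = -0.000600
r = ln(F/S)/T + q = -0.000600 + 0.0421 = 0.041500
r = 4.15%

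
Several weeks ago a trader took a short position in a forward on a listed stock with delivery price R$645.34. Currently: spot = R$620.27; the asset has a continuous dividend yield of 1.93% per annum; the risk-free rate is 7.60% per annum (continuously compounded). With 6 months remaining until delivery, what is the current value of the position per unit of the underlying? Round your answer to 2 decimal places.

R$6.96

Current fair forward for the remaining 6 months: F = S·e^((r − q)·T), (r − q) = 0.0760 − 0.0193 = 0.0567
F = 620.27 · e^(0.0567 × 6/12) = 620.27 × 1.028756 = 638.1065
Value of long forward = (F − K)·e^(−rT) = (638.1065 − 645.34) · e^(−0.0760·6/12)
= -7.2335 × 0.962713 = -6.96
Short position value = −(long value) = R$6.96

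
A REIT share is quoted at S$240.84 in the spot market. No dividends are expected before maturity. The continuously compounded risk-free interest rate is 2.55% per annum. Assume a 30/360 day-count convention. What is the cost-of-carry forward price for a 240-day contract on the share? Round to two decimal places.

S$244.97

F = S·e^(rT) = 240.84 · e^(0.0255 × 240/360)
= 240.84 · e^0.017000 = 240.84 × 1.017145
F = S$244.97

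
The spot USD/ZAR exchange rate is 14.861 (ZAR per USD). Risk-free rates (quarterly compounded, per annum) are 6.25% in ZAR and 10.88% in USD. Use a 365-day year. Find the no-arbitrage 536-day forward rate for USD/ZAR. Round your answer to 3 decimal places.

By covered interest parity, F = S · (1+r_ZAR/4)^(4T) / (1+r_USD/4)^(4T)
= 14.861 × 1.095347 / 1.170742 = 14.861 × 0.935601
F = 13.904 ZAR per USD

13.904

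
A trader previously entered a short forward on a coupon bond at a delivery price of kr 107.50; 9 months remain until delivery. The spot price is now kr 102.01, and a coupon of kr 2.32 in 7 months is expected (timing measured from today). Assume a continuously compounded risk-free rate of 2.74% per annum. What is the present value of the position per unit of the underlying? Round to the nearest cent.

kr 5.59

PV(remaining coupons) I = 2.32·e^(−0.0274·7/12) = 2.2832
Current forward F = (S − I)·e^(rT) = (102.01 − 2.2832)·e^(0.0274·9/12) = 99.7268 × 1.020763 = 101.7974
Value (long) = (F − K)·e^(−rT) = (101.7974 − 107.50) × 0.979660 = -5.5866
Short position value = −(long value) = kr 5.59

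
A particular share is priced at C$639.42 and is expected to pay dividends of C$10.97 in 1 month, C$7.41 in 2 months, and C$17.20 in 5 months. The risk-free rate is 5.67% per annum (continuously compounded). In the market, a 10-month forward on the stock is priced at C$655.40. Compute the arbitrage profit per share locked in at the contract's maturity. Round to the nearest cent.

C$21.80 per share

PV(dividends) I = 10.97·e^(−0.0567·1/12) + 7.41·e^(−0.0567·2/12) + 17.20·e^(−0.0567·5/12) = 35.0570
Fair forward F* = (S − I)·e^(rT) = (639.42 − 35.0570)·e^0.047250 = 604.3630 × 1.048384 = 633.6045
Market C$655.40 > fair 633.6045: forward overpriced → cash-and-carry (borrow at r, buy the stock and collect the dividends, short the forward).
Profit at T = |F_mkt − F*| = |655.40 − 633.6045| = C$21.80 per share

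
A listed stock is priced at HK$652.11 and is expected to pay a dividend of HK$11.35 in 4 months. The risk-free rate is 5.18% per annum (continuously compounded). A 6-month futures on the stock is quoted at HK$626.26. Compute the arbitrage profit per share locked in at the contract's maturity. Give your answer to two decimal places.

HK$31.51 per share

PV(dividends) I = 11.35·e^(−0.0518·4/12) = 11.1557
Fair futures F* = (S − I)·e^(rT) = (652.11 − 11.1557)·e^0.025900 = 640.9543 × 1.026238 = 657.7717
Market HK$626.26 < fair 657.7717: forward underpriced → reverse cash-and-carry (short the stock, invest proceeds at r, pay the dividends, go long the forward).
Profit at T = |F_mkt − F*| = |626.26 − 657.7717| = HK$31.51 per share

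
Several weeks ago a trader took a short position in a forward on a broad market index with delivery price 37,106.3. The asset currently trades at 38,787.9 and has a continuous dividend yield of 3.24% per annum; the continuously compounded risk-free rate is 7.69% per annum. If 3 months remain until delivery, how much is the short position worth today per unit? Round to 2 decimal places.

-2075.24

Current fair forward for the remaining 3 months: F = S·e^((r − q)·T), (r − q) = 0.0769 − 0.0324 = 0.0445
F = 38787.9 · e^(0.0445 × 3/12) = 38787.9 × 1.01118711 = 39221.8245
Value of long forward = (F − K)·e^(−rT) = (39221.8245 − 37106.3) · e^(−0.0769·3/12)
= 2115.5245 × 0.98095862 = 2075.24
Short position value = −(long value) = -2075.24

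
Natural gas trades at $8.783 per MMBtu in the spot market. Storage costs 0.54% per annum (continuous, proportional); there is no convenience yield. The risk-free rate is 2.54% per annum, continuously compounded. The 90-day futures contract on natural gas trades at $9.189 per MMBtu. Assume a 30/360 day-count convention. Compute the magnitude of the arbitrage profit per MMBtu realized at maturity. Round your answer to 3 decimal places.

$0.338 per MMBtu

Fair futures: F* = S·e^(carry·T), with carry = (r + u) = 0.0254 + 0.0054 = 0.0308
F* = 8.783 · e^(0.0308 × 90/360) = 8.783 · e^0.007700 = 8.783 × 1.007730 = $8.8509
Market $9.189 > fair $8.8509: forward overpriced → cash-and-carry (buy spot, short the forward).
At maturity, profit = |F_mkt − F*| = |9.189 − 8.8509| = $0.338 per MMBtu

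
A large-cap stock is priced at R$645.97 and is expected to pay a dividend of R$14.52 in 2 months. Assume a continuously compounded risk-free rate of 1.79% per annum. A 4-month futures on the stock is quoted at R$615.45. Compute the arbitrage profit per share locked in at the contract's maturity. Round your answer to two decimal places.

PV(dividends) I = 14.52·e^(−0.0179·2/12) = 14.4767
Fair futures F* = (S − I)·e^(rT) = (645.97 − 14.4767)·e^0.005967 = 631.4933 × 1.005985 = 635.2728
Market R$615.45 < fair 635.2728: forward underpriced → reverse cash-and-carry (short the stock, invest proceeds at r, pay the dividends, go long the forward).
Profit at T = |F_mkt − F*| = |615.45 − 635.2728| = R$19.82 per share

R$19.82 per share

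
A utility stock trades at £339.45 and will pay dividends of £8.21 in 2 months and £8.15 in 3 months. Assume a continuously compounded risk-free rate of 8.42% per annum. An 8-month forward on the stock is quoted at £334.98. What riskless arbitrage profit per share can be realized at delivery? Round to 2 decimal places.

PV(dividends) I = 8.21·e^(−0.0842·2/12) + 8.15·e^(−0.0842·3/12) = 16.0758
Fair forward F* = (S − I)·e^(rT) = (339.45 − 16.0758)·e^0.056133 = 323.3742 × 1.057738 = 342.0452
Market £334.98 < fair 342.0452: forward underpriced → reverse cash-and-carry (short the stock, invest proceeds at r, pay the dividends, go long the forward).
Profit at T = |F_mkt − F*| = |334.98 − 342.0452| = £7.07 per share

£7.07 per share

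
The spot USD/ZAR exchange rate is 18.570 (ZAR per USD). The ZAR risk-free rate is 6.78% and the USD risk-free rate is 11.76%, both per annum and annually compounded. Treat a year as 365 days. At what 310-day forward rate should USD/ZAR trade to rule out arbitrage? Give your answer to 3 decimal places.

By covered interest parity, F = S · (1+r_ZAR)^T / (1+r_USD)^T
= 18.570 × 1.057297 / 1.099032 = 18.570 × 0.962026
F = 17.865 ZAR per USD

17.865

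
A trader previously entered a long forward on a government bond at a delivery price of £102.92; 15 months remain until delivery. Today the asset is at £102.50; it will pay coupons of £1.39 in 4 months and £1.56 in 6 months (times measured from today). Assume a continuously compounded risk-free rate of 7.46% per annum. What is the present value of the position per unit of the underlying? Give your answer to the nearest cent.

£5.88

PV(remaining coupons) I = 1.39·e^(−0.0746·4/12) + 1.56·e^(−0.0746·6/12) = 2.8587
Current forward F = (S − I)·e^(rT) = (102.50 − 2.8587)·e^(0.0746·15/12) = 99.6413 × 1.097736 = 109.3798
Value (long) = (F − K)·e^(−rT) = (109.3798 − 102.92) × 0.910966 = 5.8847
Value = £5.88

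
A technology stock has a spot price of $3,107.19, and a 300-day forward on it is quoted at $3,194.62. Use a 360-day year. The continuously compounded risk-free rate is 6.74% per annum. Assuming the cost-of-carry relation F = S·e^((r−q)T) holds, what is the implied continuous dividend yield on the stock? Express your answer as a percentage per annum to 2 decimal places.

From F = S·e^((r−q)T): (r − q) = ln(F/S)/T
ln(3194.62/3107.19) = ln(1.028138) = 0.027749
(r − q) = 0.027749 / (300/360) = 0.033299
q = r − ln(F/S)/T = 0.0674 − 0.033299 = 0.034101
q = 3.41%

3.41%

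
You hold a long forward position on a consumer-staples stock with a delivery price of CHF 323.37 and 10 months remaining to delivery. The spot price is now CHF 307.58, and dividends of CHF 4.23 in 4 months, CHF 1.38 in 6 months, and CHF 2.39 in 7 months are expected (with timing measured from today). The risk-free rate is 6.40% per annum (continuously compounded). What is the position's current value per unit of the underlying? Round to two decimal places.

PV(remaining dividends) I = 4.23·e^(−0.0640·4/12) + 1.38·e^(−0.0640·6/12) + 2.39·e^(−0.0640·7/12) = 7.7797
Current forward F = (S − I)·e^(rT) = (307.58 − 7.7797)·e^(0.0640·10/12) = 299.8003 × 1.054781 = 316.2237
Value (long) = (F − K)·e^(−rT) = (316.2237 − 323.37) × 0.948064 = -6.7751
Value = -CHF 6.78

-CHF 6.78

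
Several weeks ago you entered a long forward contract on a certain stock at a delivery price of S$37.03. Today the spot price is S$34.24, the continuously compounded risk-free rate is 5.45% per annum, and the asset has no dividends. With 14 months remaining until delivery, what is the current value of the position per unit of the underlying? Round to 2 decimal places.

Current fair forward for the remaining 14 months: F = S·e^(r·T), r = 0.0545
F = 34.24 · e^(0.0545 × 14/12) = 34.24 × 1.065648 = 36.4878
Value of long forward = (F − K)·e^(−rT) = (36.4878 − 37.03) · e^(−0.0545·14/12)
= -0.5422 × 0.938396 = -0.51

-S$0.51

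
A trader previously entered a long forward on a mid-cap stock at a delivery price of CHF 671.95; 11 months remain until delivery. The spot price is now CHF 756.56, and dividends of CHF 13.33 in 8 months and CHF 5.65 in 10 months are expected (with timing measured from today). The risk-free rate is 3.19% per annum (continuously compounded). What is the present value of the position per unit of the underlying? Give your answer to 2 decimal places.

PV(remaining dividends) I = 13.33·e^(−0.0319·8/12) + 5.65·e^(−0.0319·10/12) = 18.5513
Current forward F = (S − I)·e^(rT) = (756.56 − 18.5513)·e^(0.0319·11/12) = 738.0087 × 1.029673 = 759.9076
Value (long) = (F − K)·e^(−rT) = (759.9076 − 671.95) × 0.971182 = 85.4228
Value = CHF 85.42

CHF 85.42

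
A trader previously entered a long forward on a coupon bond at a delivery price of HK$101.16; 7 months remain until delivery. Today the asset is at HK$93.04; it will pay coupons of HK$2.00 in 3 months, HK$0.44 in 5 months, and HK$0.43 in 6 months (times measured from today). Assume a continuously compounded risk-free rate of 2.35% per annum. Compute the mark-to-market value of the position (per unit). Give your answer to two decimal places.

PV(remaining coupons) I = 2.00·e^(−0.0235·3/12) + 0.44·e^(−0.0235·5/12) + 0.43·e^(−0.0235·6/12) = 2.8490
Current forward F = (S − I)·e^(rT) = (93.04 − 2.8490)·e^(0.0235·7/12) = 90.1910 × 1.013803 = 91.4359
Value (long) = (F − K)·e^(−rT) = (91.4359 − 101.16) × 0.986385 = -9.5917
Value = -HK$9.59

-HK$9.59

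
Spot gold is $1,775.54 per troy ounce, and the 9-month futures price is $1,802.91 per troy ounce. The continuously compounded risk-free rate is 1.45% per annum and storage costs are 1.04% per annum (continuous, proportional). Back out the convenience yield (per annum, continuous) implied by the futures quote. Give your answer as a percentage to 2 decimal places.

F = S·e^((r+u−y)T) ⇒ (r+u−y) = ln(F/S)/T
ln(1802.91/1775.54) = 0.015297; /T ⇒ 0.020396
y = r + u − ln(F/S)/T = 0.0145 + 0.0104 − 0.020396 = 0.004504
y = 0.45%

0.45%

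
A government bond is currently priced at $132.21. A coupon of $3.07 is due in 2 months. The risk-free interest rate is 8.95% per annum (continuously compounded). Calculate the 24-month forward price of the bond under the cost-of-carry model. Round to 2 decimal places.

$154.51

PV(coupons) I = 3.07·e^(−0.0895·2/12)
I = 3.0245
F = (S − I)·e^(rT) = (132.21 − 3.0245) · e^(0.0895·24/12)
= 129.1855 · e^0.179000 = 129.1855 × 1.196021 = $154.51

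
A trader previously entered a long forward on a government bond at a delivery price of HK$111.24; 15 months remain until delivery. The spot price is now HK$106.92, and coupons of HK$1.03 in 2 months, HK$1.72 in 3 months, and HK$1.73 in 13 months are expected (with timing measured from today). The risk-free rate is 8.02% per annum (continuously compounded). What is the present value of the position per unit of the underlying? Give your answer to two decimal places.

PV(remaining coupons) I = 1.03·e^(−0.0802·2/12) + 1.72·e^(−0.0802·3/12) + 1.73·e^(−0.0802·13/12) = 4.2882
Current forward F = (S − I)·e^(rT) = (106.92 − 4.2882)·e^(0.0802·15/12) = 102.6318 × 1.105447 = 113.4540
Value (long) = (F − K)·e^(−rT) = (113.4540 − 111.24) × 0.904611 = 2.0028
Value = HK$2.00

HK$2.00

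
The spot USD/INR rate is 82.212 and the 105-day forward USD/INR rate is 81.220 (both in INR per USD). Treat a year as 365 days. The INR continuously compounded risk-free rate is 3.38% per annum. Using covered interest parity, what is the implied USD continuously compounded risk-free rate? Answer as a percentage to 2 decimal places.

7.60%

F = S·e^((r_INR − r_USD)T) ⇒ r_USD = r_INR − ln(F/S)/T
ln(81.220/82.212) = -0.012140; /(105/365) = -0.042201
r_USD = 0.0338 + 0.042201 = 0.076001
r_USD = 7.60%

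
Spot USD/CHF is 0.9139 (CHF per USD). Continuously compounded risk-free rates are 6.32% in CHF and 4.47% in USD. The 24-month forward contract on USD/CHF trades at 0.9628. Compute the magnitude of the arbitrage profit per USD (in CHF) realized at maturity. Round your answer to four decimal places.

Fair forward: F* = S·e^(carry·T), with carry = (r_CHF − r_USD) = 0.0632 − 0.0447 = 0.0185
F* = 0.9139 · e^(0.0185 × 24/12) = 0.9139 · e^0.037000 = 0.9139 × 1.037693 = 0.9483
Market 0.9628 > fair 0.9483: forward overpriced → cash-and-carry (buy spot, short the forward).
At maturity, profit = |F_mkt − F*| = |0.9628 − 0.9483| = 0.0145 per USD (in CHF)

0.0145 per USD (in CHF)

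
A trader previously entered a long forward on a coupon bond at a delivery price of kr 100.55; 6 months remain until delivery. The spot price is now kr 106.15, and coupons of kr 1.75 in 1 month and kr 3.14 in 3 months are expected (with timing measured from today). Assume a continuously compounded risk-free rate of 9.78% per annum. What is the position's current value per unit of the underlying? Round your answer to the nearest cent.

kr 5.60

PV(remaining coupons) I = 1.75·e^(−0.0978·1/12) + 3.14·e^(−0.0978·3/12) = 4.8000
Current forward F = (S − I)·e^(rT) = (106.15 − 4.8000)·e^(0.0978·6/12) = 101.3500 × 1.050115 = 106.4292
Value (long) = (F − K)·e^(−rT) = (106.4292 − 100.55) × 0.952276 = 5.5986
Value = kr 5.60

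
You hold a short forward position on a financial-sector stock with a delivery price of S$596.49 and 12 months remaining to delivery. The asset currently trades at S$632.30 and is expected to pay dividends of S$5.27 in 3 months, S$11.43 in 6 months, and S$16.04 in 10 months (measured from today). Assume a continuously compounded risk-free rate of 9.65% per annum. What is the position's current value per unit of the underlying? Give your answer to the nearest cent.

-S$59.84

PV(remaining dividends) I = 5.27·e^(−0.0965·3/12) + 11.43·e^(−0.0965·6/12) + 16.04·e^(−0.0965·10/12) = 30.8366
Current forward F = (S − I)·e^(rT) = (632.30 − 30.8366)·e^(0.0965·12/12) = 601.4634 × 1.101310 = 662.3977
Value (long) = (F − K)·e^(−rT) = (662.3977 − 596.49) × 0.908010 = 59.8449
Short position value = −(long value) = -S$59.84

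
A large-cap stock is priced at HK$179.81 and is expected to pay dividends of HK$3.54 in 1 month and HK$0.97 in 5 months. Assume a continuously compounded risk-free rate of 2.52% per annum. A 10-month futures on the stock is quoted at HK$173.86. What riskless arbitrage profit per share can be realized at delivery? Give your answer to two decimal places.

HK$5.18 per share

PV(dividends) I = 3.54·e^(−0.0252·1/12) + 0.97·e^(−0.0252·5/12) = 4.4924
Fair futures F* = (S − I)·e^(rT) = (179.81 − 4.4924)·e^0.021000 = 175.3176 × 1.021222 = 179.0382
Market HK$173.86 < fair 179.0382: forward underpriced → reverse cash-and-carry (short the stock, invest proceeds at r, pay the dividends, go long the forward).
Profit at T = |F_mkt − F*| = |173.86 − 179.0382| = HK$5.18 per share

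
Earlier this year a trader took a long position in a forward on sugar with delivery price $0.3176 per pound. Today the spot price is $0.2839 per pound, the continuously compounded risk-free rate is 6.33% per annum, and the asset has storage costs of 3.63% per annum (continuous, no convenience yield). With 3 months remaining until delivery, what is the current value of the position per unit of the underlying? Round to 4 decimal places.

-$0.0261 per pound

Current fair forward for the remaining 3 months: F = S·e^((r + u)·T), (r + u) = 0.0633 + 0.0363 = 0.0996
F = 0.2839 · e^(0.0996 × 3/12) = 0.2839 × 1.025213 = 0.2911
Value of long forward = (F − K)·e^(−rT) = (0.2911 − 0.3176) · e^(−0.0633·3/12)
= -0.0265 × 0.984300 = -0.0261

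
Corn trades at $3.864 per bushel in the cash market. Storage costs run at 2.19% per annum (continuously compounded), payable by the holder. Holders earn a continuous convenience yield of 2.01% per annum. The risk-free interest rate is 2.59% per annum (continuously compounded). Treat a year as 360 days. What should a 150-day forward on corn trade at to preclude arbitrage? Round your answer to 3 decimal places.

$3.909 per bushel

Net carry = r + u − y = 0.0259 + 0.0219 − 0.0201 = 0.0277
F = S·e^((r+u−y)T) = 3.864 · e^(0.0277 × 150/360) = 3.864 · e^0.011542
= 3.864 × 1.011609 = $3.909 per bushel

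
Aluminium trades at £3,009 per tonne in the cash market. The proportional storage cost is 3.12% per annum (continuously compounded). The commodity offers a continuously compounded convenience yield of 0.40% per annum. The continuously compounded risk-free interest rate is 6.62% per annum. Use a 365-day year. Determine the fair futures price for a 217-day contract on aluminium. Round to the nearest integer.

Net carry = r + u − y = 0.0662 + 0.0312 − 0.0040 = 0.0934
F = S·e^((r+u−y)T) = 3009 · e^(0.0934 × 217/365) = 3009 · e^0.055528
= 3009 × 1.057099 = £3,181 per tonne

£3,181 per tonne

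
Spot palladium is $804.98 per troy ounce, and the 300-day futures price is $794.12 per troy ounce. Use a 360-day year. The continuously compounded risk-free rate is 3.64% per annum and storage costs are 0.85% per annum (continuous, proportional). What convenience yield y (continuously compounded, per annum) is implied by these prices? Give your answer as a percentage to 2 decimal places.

F = S·e^((r+u−y)T) ⇒ (r+u−y) = ln(F/S)/T
ln(794.12/804.98) = -0.013583; /T ⇒ -0.016300
y = r + u − ln(F/S)/T = 0.0364 + 0.0085 + 0.016300 = 0.061200
y = 6.12%

6.12%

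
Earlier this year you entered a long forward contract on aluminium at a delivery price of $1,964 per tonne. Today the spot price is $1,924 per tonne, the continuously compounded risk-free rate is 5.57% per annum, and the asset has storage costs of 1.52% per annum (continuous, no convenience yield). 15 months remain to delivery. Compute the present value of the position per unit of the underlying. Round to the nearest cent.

Current fair forward for the remaining 15 months: F = S·e^((r + u)·T), (r + u) = 0.0557 + 0.0152 = 0.0709
F = 1924 · e^(0.0709 × 15/12) = 1924 × 1.09267083 = 2102.2987
Value of long forward = (F − K)·e^(−rT) = (2102.2987 − 1964) · e^(−0.0557·15/12)
= 138.2987 × 0.93274353 = 129.00

$129.00 per tonne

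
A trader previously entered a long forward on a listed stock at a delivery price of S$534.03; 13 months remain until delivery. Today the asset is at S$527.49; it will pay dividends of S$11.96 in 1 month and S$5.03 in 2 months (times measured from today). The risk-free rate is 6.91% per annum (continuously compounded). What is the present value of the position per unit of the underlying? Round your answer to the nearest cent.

PV(remaining dividends) I = 11.96·e^(−0.0691·1/12) + 5.03·e^(−0.0691·2/12) = 16.8637
Current forward F = (S − I)·e^(rT) = (527.49 − 16.8637)·e^(0.0691·13/12) = 510.6263 × 1.077731 = 550.3178
Value (long) = (F − K)·e^(−rT) = (550.3178 − 534.03) × 0.927875 = 15.1130
Value = S$15.11

S$15.11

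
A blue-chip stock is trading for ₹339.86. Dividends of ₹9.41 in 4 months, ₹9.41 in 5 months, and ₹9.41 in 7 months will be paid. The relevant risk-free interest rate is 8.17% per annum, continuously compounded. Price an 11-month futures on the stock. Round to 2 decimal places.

PV(dividends) I = 9.41·e^(−0.0817·4/12) + 9.41·e^(−0.0817·5/12) + 9.41·e^(−0.0817·7/12)
I = 9.1572 + 9.0951 + 8.9721 = 27.2244
F = (S − I)·e^(rT) = (339.86 − 27.2244) · e^(0.0817·11/12)
= 312.6356 · e^0.074892 = 312.6356 × 1.077768 = ₹336.95

₹336.95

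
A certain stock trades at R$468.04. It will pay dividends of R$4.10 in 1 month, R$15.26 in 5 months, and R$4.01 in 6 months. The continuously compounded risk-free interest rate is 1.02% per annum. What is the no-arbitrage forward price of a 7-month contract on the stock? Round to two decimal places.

R$447.41

PV(dividends) I = 4.10·e^(−0.0102·1/12) + 15.26·e^(−0.0102·5/12) + 4.01·e^(−0.0102·6/12)
I = 4.0965 + 15.1953 + 3.9896 = 23.2814
F = (S − I)·e^(rT) = (468.04 − 23.2814) · e^(0.0102·7/12)
= 444.7586 · e^0.005950 = 444.7586 × 1.005968 = R$447.41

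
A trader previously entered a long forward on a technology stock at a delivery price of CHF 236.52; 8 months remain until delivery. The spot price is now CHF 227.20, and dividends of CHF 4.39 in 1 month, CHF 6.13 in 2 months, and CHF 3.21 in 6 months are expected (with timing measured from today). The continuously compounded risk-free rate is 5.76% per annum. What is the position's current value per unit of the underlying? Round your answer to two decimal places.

-CHF 13.97

PV(remaining dividends) I = 4.39·e^(−0.0576·1/12) + 6.13·e^(−0.0576·2/12) + 3.21·e^(−0.0576·6/12) = 13.5593
Current forward F = (S − I)·e^(rT) = (227.20 − 13.5593)·e^(0.0576·8/12) = 213.6407 × 1.039147 = 222.0041
Value (long) = (F − K)·e^(−rT) = (222.0041 − 236.52) × 0.962328 = -13.9691
Value = -CHF 13.97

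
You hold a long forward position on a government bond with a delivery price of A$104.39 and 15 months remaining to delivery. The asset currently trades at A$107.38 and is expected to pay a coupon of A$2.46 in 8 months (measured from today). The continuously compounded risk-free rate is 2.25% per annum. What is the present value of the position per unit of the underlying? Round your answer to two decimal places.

A$3.46

PV(remaining coupons) I = 2.46·e^(−0.0225·8/12) = 2.4234
Current forward F = (S − I)·e^(rT) = (107.38 − 2.4234)·e^(0.0225·15/12) = 104.9566 × 1.028524 = 107.9504
Value (long) = (F − K)·e^(−rT) = (107.9504 − 104.39) × 0.972267 = 3.4617
Value = A$3.46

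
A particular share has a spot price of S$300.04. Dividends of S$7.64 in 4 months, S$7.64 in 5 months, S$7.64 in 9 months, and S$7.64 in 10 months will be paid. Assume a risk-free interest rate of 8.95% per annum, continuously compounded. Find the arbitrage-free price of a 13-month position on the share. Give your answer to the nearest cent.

S$298.62

PV(dividends) I = 7.64·e^(−0.0895·4/12) + 7.64·e^(−0.0895·5/12) + 7.64·e^(−0.0895·9/12) + 7.64·e^(−0.0895·10/12)
I = 7.4154 + 7.3603 + 7.1440 + 7.0909 = 29.0106
F = (S − I)·e^(rT) = (300.04 − 29.0106) · e^(0.0895·13/12)
= 271.0294 · e^0.096958 = 271.0294 × 1.101814 = S$298.62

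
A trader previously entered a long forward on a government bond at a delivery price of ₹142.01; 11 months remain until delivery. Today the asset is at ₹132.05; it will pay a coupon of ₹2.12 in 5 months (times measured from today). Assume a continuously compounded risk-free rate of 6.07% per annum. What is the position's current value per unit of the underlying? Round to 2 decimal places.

-₹4.34

PV(remaining coupons) I = 2.12·e^(−0.0607·5/12) = 2.0671
Current forward F = (S − I)·e^(rT) = (132.05 − 2.0671)·e^(0.0607·11/12) = 129.9829 × 1.057219 = 137.4204
Value (long) = (F − K)·e^(−rT) = (137.4204 − 142.01) × 0.945878 = -4.3412
Value = -₹4.34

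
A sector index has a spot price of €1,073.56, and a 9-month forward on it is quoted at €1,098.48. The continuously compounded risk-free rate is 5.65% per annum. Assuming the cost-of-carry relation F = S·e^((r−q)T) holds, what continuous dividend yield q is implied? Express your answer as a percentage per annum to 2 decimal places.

From F = S·e^((r−q)T): (r − q) = ln(F/S)/T
ln(1098.48/1073.56) = ln(1.023212) = 0.022947
(r − q) = 0.022947 / (9/12) = 0.030596
q = r − ln(F/S)/T = 0.0565 − 0.030596 = 0.025904
q = 2.59%

2.59%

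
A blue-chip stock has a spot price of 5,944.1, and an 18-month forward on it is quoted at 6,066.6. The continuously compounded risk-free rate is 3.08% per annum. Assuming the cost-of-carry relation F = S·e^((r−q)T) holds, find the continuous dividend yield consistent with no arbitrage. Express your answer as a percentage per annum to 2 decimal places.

1.72%

From F = S·e^((r−q)T): (r − q) = ln(F/S)/T
ln(6066.6/5944.1) = ln(1.020609) = 0.020400
(r − q) = 0.020400 / (18/12) = 0.013600
q = r − ln(F/S)/T = 0.0308 − 0.013600 = 0.017200
q = 1.72%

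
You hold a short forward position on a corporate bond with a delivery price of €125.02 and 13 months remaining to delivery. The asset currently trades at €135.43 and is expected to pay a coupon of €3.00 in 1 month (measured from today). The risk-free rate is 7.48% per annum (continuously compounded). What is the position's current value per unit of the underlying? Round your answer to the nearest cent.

-€17.16

PV(remaining coupons) I = 3.00·e^(−0.0748·1/12) = 2.9814
Current forward F = (S − I)·e^(rT) = (135.43 − 2.9814)·e^(0.0748·13/12) = 132.4486 × 1.084407 = 143.6282
Value (long) = (F − K)·e^(−rT) = (143.6282 − 125.02) × 0.922163 = 17.1598
Short position value = −(long value) = -€17.16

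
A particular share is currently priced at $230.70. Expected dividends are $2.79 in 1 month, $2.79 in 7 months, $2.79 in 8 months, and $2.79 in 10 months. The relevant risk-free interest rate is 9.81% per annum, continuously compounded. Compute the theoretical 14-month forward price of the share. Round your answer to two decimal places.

$246.80

PV(dividends) I = 2.79·e^(−0.0981·1/12) + 2.79·e^(−0.0981·7/12) + 2.79·e^(−0.0981·8/12) + 2.79·e^(−0.0981·10/12)
I = 2.7673 + 2.6348 + 2.6134 + 2.5710 = 10.5865
F = (S − I)·e^(rT) = (230.70 − 10.5865) · e^(0.0981·14/12)
= 220.1135 · e^0.114450 = 220.1135 × 1.121257 = $246.80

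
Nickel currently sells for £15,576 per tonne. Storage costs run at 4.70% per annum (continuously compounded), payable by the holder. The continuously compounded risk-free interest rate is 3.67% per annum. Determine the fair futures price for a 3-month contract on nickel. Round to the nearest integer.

Net carry = r + u − y = 0.0367 + 0.0470 − 0.0000 = 0.0837
F = S·e^((r+u−y)T) = 15576 · e^(0.0837 × 3/12) = 15576 · e^0.020925
= 15576 × 1.021145 = £15,905 per tonne

£15,905 per tonne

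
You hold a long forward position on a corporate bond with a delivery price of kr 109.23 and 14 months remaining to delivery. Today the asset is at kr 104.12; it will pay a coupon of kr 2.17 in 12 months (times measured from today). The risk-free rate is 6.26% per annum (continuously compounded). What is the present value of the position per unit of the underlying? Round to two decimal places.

PV(remaining coupons) I = 2.17·e^(−0.0626·12/12) = 2.0383
Current forward F = (S − I)·e^(rT) = (104.12 − 2.0383)·e^(0.0626·14/12) = 102.0817 × 1.075766 = 109.8160
Value (long) = (F − K)·e^(−rT) = (109.8160 − 109.23) × 0.929570 = 0.5447
Value = kr 0.54

kr 0.54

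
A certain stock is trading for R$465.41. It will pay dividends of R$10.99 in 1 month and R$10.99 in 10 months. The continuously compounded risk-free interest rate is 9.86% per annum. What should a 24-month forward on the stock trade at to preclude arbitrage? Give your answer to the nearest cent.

R$541.26

PV(dividends) I = 10.99·e^(−0.0986·1/12) + 10.99·e^(−0.0986·10/12)
I = 10.9001 + 10.1231 = 21.0232
F = (S − I)·e^(rT) = (465.41 − 21.0232) · e^(0.0986·24/12)
= 444.3868 · e^0.197200 = 444.3868 × 1.217988 = R$541.26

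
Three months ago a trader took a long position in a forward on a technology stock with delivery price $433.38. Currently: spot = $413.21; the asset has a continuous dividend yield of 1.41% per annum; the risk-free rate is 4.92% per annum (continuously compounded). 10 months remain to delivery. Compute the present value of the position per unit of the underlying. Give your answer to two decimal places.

-$7.59

Current fair forward for the remaining 10 months: F = S·e^((r − q)·T), (r − q) = 0.0492 − 0.0141 = 0.0351
F = 413.21 · e^(0.0351 × 10/12) = 413.21 × 1.029682 = 425.4749
Value of long forward = (F − K)·e^(−rT) = (425.4749 − 433.38) · e^(−0.0492·10/12)
= -7.9051 × 0.959829 = -7.59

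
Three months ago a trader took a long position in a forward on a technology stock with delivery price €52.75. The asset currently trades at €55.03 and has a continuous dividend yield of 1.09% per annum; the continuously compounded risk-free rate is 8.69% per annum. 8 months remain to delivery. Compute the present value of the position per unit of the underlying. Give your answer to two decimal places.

€4.85

Current fair forward for the remaining 8 months: F = S·e^((r − q)·T), (r − q) = 0.0869 − 0.0109 = 0.0760
F = 55.03 · e^(0.0760 × 8/12) = 55.03 × 1.051972 = 57.8900
Value of long forward = (F − K)·e^(−rT) = (57.8900 − 52.75) · e^(−0.0869·8/12)
= 5.1400 × 0.943713 = 4.85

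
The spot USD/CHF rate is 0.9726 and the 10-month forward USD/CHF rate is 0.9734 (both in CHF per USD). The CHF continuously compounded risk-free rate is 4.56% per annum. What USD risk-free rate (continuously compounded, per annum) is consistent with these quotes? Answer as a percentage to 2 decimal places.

4.46%

F = S·e^((r_CHF − r_USD)T) ⇒ r_USD = r_CHF − ln(F/S)/T
ln(0.9734/0.9726) = 0.000822; /(10/12) = 0.000986
r_USD = 0.0456 − 0.000986 = 0.044614
r_USD = 4.46%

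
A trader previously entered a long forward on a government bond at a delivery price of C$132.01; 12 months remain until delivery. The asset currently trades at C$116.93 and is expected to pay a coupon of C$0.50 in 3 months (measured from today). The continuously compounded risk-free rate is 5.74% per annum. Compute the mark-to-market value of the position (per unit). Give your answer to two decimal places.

PV(remaining coupons) I = 0.50·e^(−0.0574·3/12) = 0.4929
Current forward F = (S − I)·e^(rT) = (116.93 − 0.4929)·e^(0.0574·12/12) = 116.4371 × 1.059079 = 123.3161
Value (long) = (F − K)·e^(−rT) = (123.3161 − 132.01) × 0.944216 = -8.2089
Value = -C$8.21

-C$8.21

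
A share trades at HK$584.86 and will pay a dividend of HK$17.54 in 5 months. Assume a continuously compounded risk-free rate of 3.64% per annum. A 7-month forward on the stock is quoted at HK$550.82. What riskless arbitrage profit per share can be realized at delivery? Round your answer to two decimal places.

PV(dividends) I = 17.54·e^(−0.0364·5/12) = 17.2760
Fair forward F* = (S − I)·e^(rT) = (584.86 − 17.2760)·e^0.021233 = 567.5840 × 1.021460 = 579.7644
Market HK$550.82 < fair 579.7644: forward underpriced → reverse cash-and-carry (short the stock, invest proceeds at r, pay the dividends, go long the forward).
Profit at T = |F_mkt − F*| = |550.82 − 579.7644| = HK$28.94 per share

HK$28.94 per share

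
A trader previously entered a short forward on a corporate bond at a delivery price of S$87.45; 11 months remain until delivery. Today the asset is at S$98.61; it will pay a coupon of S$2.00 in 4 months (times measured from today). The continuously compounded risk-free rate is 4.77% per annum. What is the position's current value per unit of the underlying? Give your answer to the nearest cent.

PV(remaining coupons) I = 2.00·e^(−0.0477·4/12) = 1.9685
Current forward F = (S − I)·e^(rT) = (98.61 − 1.9685)·e^(0.0477·11/12) = 96.6415 × 1.044695 = 100.9609
Value (long) = (F − K)·e^(−rT) = (100.9609 − 87.45) × 0.957217 = 12.9329
Short position value = −(long value) = -S$12.93

-S$12.93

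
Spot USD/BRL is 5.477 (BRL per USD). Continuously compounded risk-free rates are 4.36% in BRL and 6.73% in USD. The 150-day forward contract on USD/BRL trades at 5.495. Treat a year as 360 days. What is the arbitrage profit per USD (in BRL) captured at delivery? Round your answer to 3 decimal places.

Fair forward: F* = S·e^(carry·T), with carry = (r_BRL − r_USD) = 0.0436 − 0.0673 = -0.0237
F* = 5.477 · e^(-0.0237 × 150/360) = 5.477 · e^-0.009875 = 5.477 × 0.990174 = 5.4232
Market 5.495 > fair 5.4232: forward overpriced → cash-and-carry (buy spot, short the forward).
At maturity, profit = |F_mkt − F*| = |5.495 − 5.4232| = 0.072 per USD (in BRL)

0.072 per USD (in BRL)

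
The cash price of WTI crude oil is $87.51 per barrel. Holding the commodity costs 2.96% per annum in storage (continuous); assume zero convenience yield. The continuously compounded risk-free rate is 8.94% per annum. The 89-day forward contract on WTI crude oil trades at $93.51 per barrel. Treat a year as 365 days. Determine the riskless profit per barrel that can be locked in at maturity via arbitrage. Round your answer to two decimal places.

$3.42 per barrel

Fair forward: F* = S·e^(carry·T), with carry = (r + u) = 0.0894 + 0.0296 = 0.1190
F* = 87.51 · e^(0.1190 × 89/365) = 87.51 · e^0.029016 = 87.51 × 1.029441 = $90.0864
Market $93.51 > fair $90.0864: forward overpriced → cash-and-carry (buy spot, short the forward).
At maturity, profit = |F_mkt − F*| = |93.51 − 90.0864| = $3.42 per barrel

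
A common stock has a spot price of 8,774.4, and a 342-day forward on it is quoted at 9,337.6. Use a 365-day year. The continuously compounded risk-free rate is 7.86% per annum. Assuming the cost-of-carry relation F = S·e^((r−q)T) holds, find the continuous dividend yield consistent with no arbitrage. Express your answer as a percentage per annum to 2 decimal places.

From F = S·e^((r−q)T): (r − q) = ln(F/S)/T
ln(9337.6/8774.4) = ln(1.064187) = 0.062211
(r − q) = 0.062211 / (342/365) = 0.066395
q = r − ln(F/S)/T = 0.0786 − 0.066395 = 0.012205
q = 1.22%

1.22%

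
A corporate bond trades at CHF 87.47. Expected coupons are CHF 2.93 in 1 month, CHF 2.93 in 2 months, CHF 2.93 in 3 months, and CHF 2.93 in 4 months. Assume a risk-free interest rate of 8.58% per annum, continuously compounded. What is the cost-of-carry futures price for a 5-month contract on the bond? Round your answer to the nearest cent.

CHF 78.72

PV(coupons) I = 2.93·e^(−0.0858·1/12) + 2.93·e^(−0.0858·2/12) + 2.93·e^(−0.0858·3/12) + 2.93·e^(−0.0858·4/12)
I = 2.9091 + 2.8884 + 2.8678 + 2.8474 = 11.5127
F = (S − I)·e^(rT) = (87.47 − 11.5127) · e^(0.0858·5/12)
= 75.9573 · e^0.035750 = 75.9573 × 1.036397 = CHF 78.72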